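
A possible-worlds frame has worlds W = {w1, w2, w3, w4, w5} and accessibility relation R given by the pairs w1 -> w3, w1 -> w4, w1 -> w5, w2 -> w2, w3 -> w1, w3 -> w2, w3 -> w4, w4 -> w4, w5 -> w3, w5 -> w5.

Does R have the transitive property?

Transitive: no — w1 R w3 and w3 R w2, but not w1 R w2.

No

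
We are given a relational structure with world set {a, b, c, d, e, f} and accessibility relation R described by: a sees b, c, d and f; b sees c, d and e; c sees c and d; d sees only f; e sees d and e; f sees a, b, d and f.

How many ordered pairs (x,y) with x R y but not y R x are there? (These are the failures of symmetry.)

9

Enumerating: (a,b), (a,c), (a,d), (b,c), (b,d), (b,e), (c,d), (e,d), (f,b).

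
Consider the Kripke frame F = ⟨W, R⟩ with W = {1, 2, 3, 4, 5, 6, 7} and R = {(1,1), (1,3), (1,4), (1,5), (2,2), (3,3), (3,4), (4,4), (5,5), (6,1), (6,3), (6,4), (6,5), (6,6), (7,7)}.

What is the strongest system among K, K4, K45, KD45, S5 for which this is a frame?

K4

Transitive (axiom 4): yes — every two-step R-path is closed by a direct edge.
Euclidean (axiom 5): no — 1 R 3 and 1 R 5, but not 3 R 5.
Serial (axiom D): yes — every world has a successor (e.g. 1 R 1).
Reflexive (axiom T): yes — every world is R-related to itself.
So F validates K, K4; K45 would additionally require R to be Euclidean. The strongest is K4.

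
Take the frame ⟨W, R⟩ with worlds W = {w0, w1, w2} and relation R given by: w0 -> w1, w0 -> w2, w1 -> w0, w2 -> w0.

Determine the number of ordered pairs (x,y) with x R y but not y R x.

0

R is symmetric; there are no such tuples.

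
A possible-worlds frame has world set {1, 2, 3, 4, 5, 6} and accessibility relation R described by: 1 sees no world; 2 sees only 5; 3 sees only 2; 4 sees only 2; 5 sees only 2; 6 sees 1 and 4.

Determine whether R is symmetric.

Symmetric: no — 3 R 2 but not 2 R 3.

No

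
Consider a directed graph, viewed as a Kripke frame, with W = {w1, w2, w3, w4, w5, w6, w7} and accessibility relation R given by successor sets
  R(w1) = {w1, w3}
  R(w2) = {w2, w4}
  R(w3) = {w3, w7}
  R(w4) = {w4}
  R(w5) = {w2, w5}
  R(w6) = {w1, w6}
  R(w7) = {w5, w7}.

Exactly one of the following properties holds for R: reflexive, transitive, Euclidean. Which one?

Reflexive: yes — every world is R-related to itself.
Transitive: no — w1 R w3 and w3 R w7, but not w1 R w7.
Euclidean: no — w1 R w3 and w1 R w1, but not w3 R w1.
Only reflexive holds.

reflexive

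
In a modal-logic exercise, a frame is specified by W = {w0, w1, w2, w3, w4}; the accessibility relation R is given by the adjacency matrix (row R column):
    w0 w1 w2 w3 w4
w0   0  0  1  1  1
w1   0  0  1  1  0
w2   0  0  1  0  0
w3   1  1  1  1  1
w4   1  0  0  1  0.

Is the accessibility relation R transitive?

No

Transitive: no — w0 R w3 and w3 R w1, but not w0 R w1.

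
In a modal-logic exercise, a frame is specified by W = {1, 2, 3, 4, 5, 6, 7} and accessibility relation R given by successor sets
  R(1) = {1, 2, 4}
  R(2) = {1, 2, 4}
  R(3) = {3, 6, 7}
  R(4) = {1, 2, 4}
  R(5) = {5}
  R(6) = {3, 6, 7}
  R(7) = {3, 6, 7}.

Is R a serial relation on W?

Yes

Serial: yes — every world has a successor (e.g. 1 R 1).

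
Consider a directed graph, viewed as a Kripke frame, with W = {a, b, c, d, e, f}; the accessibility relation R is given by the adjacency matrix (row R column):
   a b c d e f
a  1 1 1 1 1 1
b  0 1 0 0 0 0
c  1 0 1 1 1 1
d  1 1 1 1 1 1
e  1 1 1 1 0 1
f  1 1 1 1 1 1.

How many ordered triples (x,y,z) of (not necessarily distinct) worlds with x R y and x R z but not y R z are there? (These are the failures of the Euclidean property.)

27

Enumerating: (a,b,a), (a,b,c), (a,b,d), (a,b,e), (a,b,f), (a,c,b), (a,e,e), (c,e,e), (d,b,a), (d,b,c), (d,b,d), (d,b,e), … and 15 more.
Total: 27.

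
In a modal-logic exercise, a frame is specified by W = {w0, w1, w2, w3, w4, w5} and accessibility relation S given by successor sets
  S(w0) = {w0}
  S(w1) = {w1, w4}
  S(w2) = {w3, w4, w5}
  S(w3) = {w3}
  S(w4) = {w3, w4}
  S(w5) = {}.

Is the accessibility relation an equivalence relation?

No

Reflexive: no — w2 is not related to itself.
Symmetric: no — w1 S w4 but not w4 S w1.
Transitive: no — w1 S w4 and w4 S w3, but not w1 S w3.
So S is not an equivalence relation.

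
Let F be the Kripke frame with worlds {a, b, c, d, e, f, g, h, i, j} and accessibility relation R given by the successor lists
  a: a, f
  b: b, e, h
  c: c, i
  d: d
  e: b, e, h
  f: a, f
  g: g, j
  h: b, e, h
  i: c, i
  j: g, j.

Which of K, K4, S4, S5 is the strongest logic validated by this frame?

Transitive (axiom 4): yes — every two-step R-path is closed by a direct edge.
Reflexive (axiom T): yes — every world is R-related to itself.
Euclidean (axiom 5): yes — any two successors of a common world are R-related.
So F validates K, K4, S4, S5. The strongest is S5.

S5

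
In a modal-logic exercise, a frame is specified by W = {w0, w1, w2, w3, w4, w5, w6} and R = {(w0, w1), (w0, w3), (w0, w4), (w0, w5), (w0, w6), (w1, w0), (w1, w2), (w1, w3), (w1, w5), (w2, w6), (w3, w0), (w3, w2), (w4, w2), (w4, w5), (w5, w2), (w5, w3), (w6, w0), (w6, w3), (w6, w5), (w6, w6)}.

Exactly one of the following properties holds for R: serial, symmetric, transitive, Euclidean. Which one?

serial

Serial: yes — every world has a successor (e.g. w0 R w1).
Symmetric: no — w0 R w4 but not w4 R w0.
Transitive: no — w0 R w1 and w1 R w2, but not w0 R w2.
Euclidean: no — w0 R w1 and w0 R w4, but not w1 R w4.
Only serial holds.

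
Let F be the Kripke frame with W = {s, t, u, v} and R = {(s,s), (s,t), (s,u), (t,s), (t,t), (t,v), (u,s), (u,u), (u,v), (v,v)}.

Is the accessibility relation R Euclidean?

No

Euclidean: no — s R t and s R u, but not t R u.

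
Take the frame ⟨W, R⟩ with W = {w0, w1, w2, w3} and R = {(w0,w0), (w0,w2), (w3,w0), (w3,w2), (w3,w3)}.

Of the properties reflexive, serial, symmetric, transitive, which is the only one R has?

transitive

Reflexive: no — w1 is not related to itself.
Serial: no — w1 has no R-successor.
Symmetric: no — w0 R w2 but not w2 R w0.
Transitive: yes — every two-step R-path is closed by a direct edge.
Only transitive holds.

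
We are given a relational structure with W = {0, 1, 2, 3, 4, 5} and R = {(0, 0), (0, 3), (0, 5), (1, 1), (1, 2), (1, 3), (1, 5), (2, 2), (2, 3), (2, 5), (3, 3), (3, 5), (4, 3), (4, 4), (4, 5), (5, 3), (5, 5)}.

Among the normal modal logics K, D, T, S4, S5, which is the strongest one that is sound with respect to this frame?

Serial (axiom D): yes — every world has a successor (e.g. 0 R 0).
Reflexive (axiom T): yes — every world is R-related to itself.
Transitive (axiom 4): yes — every two-step R-path is closed by a direct edge.
Euclidean (axiom 5): no — 1 R 3 and 1 R 2, but not 3 R 2.
So F validates K, D, T, S4; S5 would additionally require R to be Euclidean. The strongest is S4.

S4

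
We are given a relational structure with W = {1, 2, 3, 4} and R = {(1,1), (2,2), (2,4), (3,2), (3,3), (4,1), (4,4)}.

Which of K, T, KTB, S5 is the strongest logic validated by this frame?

T

Reflexive (axiom T): yes — every world is R-related to itself.
Symmetric (axiom B): no — 2 R 4 but not 4 R 2.
Euclidean (axiom 5): no — 2 R 4 and 2 R 2, but not 4 R 2.
So F validates K, T; KTB would additionally require R to be symmetric. The strongest is T.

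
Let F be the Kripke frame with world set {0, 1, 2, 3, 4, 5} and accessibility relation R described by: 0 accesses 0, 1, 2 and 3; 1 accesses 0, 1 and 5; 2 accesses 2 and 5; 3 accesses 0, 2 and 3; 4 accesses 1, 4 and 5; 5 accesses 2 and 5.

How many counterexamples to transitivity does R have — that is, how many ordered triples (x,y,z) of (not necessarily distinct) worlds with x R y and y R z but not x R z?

9

Enumerating: (0,1,5), (0,2,5), (1,0,2), (1,0,3), (1,5,2), (3,0,1), (3,2,5), (4,1,0), (4,5,2).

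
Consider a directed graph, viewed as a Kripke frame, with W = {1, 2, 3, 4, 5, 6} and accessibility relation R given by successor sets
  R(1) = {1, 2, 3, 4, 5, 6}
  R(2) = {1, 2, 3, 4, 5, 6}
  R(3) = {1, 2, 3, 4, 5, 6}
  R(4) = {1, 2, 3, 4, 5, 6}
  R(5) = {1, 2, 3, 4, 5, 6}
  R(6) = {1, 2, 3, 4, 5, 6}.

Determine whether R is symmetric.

Yes

Symmetric: yes — every pair in R has its reverse in R.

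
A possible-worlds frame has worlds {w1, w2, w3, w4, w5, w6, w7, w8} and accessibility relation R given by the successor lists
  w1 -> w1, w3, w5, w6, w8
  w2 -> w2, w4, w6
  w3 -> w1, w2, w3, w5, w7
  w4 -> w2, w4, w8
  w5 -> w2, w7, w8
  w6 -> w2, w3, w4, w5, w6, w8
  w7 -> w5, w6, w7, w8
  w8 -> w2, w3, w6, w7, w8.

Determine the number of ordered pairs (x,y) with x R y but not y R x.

15

Enumerating: (w1,w5), (w1,w6), (w1,w8), (w3,w2), (w3,w5), (w3,w7), (w4,w8), (w5,w2), (w5,w8), (w6,w3), (w6,w4), (w6,w5), (w7,w6), (w8,w2), (w8,w3).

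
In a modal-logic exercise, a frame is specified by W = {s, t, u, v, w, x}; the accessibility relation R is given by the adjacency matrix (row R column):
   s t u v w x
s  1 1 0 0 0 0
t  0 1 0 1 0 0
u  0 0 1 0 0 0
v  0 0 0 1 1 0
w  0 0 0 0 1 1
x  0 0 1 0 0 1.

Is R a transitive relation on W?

Transitive: no — s R t and t R v, but not s R v.

No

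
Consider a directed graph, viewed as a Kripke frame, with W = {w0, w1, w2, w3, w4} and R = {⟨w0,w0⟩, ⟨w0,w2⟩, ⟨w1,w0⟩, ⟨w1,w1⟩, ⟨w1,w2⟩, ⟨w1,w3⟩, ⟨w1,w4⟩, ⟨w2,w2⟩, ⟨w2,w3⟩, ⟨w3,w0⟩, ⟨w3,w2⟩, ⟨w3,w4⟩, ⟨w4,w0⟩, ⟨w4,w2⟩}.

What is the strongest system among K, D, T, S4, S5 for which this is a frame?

Serial (axiom D): yes — every world has a successor (e.g. w0 R w0).
Reflexive (axiom T): no — w3 is not related to itself.
Transitive (axiom 4): no — w0 R w2 and w2 R w3, but not w0 R w3.
Euclidean (axiom 5): no — w1 R w0 and w1 R w3, but not w0 R w3.
So F validates K, D; T would additionally require R to be reflexive. The strongest is D.

D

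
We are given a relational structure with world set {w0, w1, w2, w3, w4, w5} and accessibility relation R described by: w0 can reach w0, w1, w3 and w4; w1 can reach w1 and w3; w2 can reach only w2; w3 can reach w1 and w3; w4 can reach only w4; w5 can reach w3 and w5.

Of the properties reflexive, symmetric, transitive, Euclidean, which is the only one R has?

Reflexive: yes — every world is R-related to itself.
Symmetric: no — w0 R w1 but not w1 R w0.
Transitive: no — w5 R w3 and w3 R w1, but not w5 R w1.
Euclidean: no — w0 R w1 and w0 R w4, but not w1 R w4.
Only reflexive holds.

reflexive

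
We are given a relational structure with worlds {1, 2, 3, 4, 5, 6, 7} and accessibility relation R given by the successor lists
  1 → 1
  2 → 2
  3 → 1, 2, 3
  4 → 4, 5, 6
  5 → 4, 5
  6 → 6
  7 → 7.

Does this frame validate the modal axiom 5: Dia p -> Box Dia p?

No

Axiom 5 corresponds to the accessibility relation being Euclidean.
Euclidean: no — 3 R 1 and 3 R 2, but not 1 R 2.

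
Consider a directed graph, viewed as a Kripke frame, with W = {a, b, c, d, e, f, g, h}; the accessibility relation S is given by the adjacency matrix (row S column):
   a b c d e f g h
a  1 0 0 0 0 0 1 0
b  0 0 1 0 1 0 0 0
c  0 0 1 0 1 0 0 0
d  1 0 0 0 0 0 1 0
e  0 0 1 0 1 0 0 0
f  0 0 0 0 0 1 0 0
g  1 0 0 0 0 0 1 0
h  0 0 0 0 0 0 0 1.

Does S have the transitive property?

Yes

Transitive: yes — every two-step S-path is closed by a direct edge.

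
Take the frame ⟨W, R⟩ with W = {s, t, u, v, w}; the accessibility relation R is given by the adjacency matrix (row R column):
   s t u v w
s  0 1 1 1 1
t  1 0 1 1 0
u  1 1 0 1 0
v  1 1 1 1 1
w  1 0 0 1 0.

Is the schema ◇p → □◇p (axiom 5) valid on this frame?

Axiom 5 corresponds to the accessibility relation being Euclidean.
Euclidean: no — s R t and s R w, but not t R w.

No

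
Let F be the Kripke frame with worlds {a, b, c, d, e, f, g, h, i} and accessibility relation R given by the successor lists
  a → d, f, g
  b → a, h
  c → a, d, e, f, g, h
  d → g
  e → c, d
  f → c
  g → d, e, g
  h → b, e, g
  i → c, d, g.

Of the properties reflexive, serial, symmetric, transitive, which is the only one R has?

Reflexive: no — a is not related to itself.
Serial: yes — every world has a successor (e.g. a R d).
Symmetric: no — a R d but not d R a.
Transitive: no — a R f and f R c, but not a R c.
Only serial holds.

serial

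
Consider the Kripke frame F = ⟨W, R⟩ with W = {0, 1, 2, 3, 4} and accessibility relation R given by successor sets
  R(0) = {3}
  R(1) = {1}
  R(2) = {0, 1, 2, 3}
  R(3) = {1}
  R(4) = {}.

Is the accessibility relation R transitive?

No

Transitive: no — 0 R 3 and 3 R 1, but not 0 R 1.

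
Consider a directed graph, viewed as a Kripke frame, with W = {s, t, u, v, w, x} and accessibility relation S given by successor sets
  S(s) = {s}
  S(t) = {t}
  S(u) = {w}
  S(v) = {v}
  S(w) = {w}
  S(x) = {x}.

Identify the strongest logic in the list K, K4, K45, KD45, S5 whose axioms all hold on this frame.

Transitive (axiom 4): yes — every two-step S-path is closed by a direct edge.
Euclidean (axiom 5): yes — any two successors of a common world are S-related.
Serial (axiom D): yes — every world has a successor (e.g. s S s).
Reflexive (axiom T): no — u is not related to itself.
So F validates K, K4, K45, KD45; S5 would additionally require S to be reflexive. The strongest is KD45.

KD45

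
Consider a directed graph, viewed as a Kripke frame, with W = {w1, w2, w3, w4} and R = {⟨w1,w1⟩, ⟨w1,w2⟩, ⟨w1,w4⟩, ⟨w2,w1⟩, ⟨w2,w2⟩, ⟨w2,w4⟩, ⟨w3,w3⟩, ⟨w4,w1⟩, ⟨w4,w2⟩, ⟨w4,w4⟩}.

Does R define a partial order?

Reflexive: yes — every world is R-related to itself.
Transitive: yes — every two-step R-path is closed by a direct edge.
Antisymmetric: no — w1 R w2 and w2 R w1 with w1 ≠ w2.
So R is not a partial order.

No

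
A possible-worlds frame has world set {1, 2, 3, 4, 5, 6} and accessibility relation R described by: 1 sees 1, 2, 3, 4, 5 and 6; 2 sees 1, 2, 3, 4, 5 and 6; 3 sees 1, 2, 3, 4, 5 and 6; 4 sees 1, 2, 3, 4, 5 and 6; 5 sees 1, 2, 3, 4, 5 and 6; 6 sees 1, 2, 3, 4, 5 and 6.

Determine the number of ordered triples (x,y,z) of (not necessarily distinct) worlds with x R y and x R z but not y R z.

0

R is Euclidean; there are no such tuples.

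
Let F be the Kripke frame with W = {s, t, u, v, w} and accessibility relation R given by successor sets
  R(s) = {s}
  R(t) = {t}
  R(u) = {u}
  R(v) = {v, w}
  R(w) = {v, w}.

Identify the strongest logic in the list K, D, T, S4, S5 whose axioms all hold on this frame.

S5

Serial (axiom D): yes — every world has a successor (e.g. s R s).
Reflexive (axiom T): yes — every world is R-related to itself.
Transitive (axiom 4): yes — every two-step R-path is closed by a direct edge.
Euclidean (axiom 5): yes — any two successors of a common world are R-related.
So F validates K, D, T, S4, S5. The strongest is S5.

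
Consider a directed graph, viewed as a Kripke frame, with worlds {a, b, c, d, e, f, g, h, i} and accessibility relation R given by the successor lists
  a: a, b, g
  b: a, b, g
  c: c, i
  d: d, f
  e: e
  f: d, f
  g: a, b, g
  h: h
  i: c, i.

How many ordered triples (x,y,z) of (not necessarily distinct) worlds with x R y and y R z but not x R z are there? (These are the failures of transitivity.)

0

R is transitive; there are no such tuples.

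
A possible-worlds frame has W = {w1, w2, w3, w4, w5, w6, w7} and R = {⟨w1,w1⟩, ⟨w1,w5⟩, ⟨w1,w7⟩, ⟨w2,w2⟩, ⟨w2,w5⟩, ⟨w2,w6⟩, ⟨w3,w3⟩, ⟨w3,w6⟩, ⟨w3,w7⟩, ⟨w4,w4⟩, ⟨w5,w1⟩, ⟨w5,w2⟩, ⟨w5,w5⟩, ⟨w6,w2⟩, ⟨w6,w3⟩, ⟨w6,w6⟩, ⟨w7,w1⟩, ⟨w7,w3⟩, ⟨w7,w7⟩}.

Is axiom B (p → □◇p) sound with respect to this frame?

By correspondence theory, B is valid on a frame iff R is symmetric.
Symmetric: yes — every pair in R has its reverse in R.

Yes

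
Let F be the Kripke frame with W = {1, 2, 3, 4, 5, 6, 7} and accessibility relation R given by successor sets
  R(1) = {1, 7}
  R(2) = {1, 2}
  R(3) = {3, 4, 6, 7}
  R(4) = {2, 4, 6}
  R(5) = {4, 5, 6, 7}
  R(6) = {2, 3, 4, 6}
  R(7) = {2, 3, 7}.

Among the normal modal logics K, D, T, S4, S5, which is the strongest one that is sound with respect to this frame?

Serial (axiom D): yes — every world has a successor (e.g. 1 R 1).
Reflexive (axiom T): yes — every world is R-related to itself.
Transitive (axiom 4): no — 1 R 7 and 7 R 2, but not 1 R 2.
Euclidean (axiom 5): no — 3 R 4 and 3 R 7, but not 4 R 7.
So F validates K, D, T; S4 would additionally require R to be transitive. The strongest is T.

T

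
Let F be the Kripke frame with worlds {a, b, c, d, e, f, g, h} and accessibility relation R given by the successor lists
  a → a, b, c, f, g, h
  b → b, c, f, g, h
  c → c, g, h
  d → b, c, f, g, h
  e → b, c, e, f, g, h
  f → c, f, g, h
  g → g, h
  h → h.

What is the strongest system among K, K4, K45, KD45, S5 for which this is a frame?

Transitive (axiom 4): yes — every two-step R-path is closed by a direct edge.
Euclidean (axiom 5): no — a R c and a R b, but not c R b.
Serial (axiom D): yes — every world has a successor (e.g. a R a).
Reflexive (axiom T): no — d is not related to itself.
So F validates K, K4; K45 would additionally require R to be Euclidean. The strongest is K4.

K4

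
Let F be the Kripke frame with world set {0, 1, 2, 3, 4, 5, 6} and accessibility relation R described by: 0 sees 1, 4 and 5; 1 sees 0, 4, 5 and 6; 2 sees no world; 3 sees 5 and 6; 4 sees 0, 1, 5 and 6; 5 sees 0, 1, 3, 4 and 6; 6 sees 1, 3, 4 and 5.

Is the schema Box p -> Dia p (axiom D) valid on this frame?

The schema D characterises exactly the serial frames.
Serial: no — 2 has no R-successor.

No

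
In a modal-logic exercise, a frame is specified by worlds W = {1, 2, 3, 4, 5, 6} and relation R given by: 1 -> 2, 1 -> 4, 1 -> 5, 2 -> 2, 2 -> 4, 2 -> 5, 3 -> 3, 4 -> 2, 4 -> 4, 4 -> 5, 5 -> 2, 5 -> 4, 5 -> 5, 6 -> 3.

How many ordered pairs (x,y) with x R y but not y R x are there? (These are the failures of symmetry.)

4

Enumerating: (1,2), (1,4), (1,5), (6,3).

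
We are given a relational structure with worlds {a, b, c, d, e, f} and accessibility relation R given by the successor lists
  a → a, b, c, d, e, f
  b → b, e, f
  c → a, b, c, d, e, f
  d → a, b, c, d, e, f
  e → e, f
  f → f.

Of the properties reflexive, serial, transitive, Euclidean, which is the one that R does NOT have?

Reflexive: yes — every world is R-related to itself.
Serial: yes — every world has a successor (e.g. a R a).
Transitive: yes — every two-step R-path is closed by a direct edge.
Euclidean: no — a R b and a R c, but not b R c.
Only Euclidean fails.

Euclidean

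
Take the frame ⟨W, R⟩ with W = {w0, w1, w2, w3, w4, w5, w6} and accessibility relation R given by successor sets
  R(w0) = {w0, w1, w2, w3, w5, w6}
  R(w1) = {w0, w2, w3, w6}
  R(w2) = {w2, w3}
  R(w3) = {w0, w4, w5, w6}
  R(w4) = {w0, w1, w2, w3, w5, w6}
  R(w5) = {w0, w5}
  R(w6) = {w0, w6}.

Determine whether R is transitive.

Transitive: no — w0 R w3 and w3 R w4, but not w0 R w4.

No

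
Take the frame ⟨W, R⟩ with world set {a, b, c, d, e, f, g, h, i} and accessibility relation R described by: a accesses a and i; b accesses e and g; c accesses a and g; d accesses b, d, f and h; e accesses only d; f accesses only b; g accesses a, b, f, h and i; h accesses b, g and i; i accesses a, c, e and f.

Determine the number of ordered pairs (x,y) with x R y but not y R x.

16

Enumerating: (b,e), (c,a), (c,g), (d,b), (d,f), (d,h), (e,d), (f,b), (g,a), (g,f), (g,i), (h,b), (h,i), (i,c), (i,e), (i,f).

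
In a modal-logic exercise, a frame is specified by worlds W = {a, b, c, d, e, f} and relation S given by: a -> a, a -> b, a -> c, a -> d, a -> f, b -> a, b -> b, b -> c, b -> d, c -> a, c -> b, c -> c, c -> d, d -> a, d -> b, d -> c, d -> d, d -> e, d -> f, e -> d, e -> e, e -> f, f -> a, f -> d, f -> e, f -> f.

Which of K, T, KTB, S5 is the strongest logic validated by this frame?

KTB

Reflexive (axiom T): yes — every world is S-related to itself.
Symmetric (axiom B): yes — every pair in S has its reverse in S.
Euclidean (axiom 5): no — a S b and a S f, but not b S f.
So F validates K, T, KTB; S5 would additionally require S to be Euclidean. The strongest is KTB.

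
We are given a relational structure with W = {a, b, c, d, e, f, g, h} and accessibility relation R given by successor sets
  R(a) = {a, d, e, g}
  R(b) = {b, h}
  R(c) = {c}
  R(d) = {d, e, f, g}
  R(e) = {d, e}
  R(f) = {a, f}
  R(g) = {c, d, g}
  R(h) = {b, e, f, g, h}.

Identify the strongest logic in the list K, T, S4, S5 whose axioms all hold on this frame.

Reflexive (axiom T): yes — every world is R-related to itself.
Transitive (axiom 4): no — a R d and d R f, but not a R f.
Euclidean (axiom 5): no — a R e and a R g, but not e R g.
So F validates K, T; S4 would additionally require R to be transitive. The strongest is T.

T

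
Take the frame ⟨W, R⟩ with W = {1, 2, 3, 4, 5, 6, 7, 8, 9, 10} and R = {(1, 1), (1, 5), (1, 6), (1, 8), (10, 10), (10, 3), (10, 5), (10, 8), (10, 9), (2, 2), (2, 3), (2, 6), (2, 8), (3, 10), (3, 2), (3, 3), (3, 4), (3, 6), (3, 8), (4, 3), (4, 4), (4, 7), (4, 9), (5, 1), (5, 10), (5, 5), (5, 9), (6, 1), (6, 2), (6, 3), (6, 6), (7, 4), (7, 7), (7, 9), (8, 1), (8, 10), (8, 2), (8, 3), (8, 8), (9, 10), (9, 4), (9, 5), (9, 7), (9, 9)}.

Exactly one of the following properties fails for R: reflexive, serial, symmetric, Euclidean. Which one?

Reflexive: yes — every world is R-related to itself.
Serial: yes — every world has a successor (e.g. 1 R 1).
Symmetric: yes — every pair in R has its reverse in R.
Euclidean: no — 1 R 5 and 1 R 6, but not 5 R 6.
Only Euclidean fails.

Euclidean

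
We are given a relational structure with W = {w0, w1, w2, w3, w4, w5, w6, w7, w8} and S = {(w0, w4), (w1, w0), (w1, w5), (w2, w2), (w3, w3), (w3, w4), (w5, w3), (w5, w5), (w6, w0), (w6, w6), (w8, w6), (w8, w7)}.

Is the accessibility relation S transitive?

No

Transitive: no — w1 S w0 and w0 S w4, but not w1 S w4.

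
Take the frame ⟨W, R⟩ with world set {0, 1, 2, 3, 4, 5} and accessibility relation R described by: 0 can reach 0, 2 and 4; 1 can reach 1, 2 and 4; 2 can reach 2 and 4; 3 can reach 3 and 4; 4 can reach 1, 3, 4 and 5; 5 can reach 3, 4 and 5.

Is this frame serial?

Yes

Serial: yes — every world has a successor (e.g. 0 R 0).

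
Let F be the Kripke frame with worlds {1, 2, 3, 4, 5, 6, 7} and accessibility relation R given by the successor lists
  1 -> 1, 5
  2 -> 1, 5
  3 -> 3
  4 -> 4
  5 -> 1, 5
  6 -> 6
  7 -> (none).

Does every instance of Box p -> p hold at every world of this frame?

No

By correspondence theory, T is valid on a frame iff R is reflexive.
Reflexive: no — 2 is not related to itself.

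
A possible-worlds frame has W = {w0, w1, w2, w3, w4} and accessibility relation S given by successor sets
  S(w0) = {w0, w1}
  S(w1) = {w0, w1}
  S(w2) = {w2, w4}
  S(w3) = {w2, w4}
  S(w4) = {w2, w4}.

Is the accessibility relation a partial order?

Reflexive: no — w3 is not related to itself.
Transitive: yes — every two-step S-path is closed by a direct edge.
Antisymmetric: no — w0 S w1 and w1 S w0 with w0 ≠ w1.
So S is not a partial order.

No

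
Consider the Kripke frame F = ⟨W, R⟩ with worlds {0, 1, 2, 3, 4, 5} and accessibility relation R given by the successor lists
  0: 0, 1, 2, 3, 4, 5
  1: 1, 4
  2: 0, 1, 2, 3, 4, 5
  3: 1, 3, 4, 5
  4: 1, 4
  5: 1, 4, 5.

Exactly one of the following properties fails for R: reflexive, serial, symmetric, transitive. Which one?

Reflexive: yes — every world is R-related to itself.
Serial: yes — every world has a successor (e.g. 0 R 0).
Symmetric: no — 0 R 1 but not 1 R 0.
Transitive: yes — every two-step R-path is closed by a direct edge.
Only symmetric fails.

symmetric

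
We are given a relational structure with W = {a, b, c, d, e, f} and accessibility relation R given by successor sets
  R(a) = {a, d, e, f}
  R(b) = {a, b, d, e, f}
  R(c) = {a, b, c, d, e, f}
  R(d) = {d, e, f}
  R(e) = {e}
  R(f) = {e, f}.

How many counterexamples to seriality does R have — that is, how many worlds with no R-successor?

0

R is serial; there are no such worlds.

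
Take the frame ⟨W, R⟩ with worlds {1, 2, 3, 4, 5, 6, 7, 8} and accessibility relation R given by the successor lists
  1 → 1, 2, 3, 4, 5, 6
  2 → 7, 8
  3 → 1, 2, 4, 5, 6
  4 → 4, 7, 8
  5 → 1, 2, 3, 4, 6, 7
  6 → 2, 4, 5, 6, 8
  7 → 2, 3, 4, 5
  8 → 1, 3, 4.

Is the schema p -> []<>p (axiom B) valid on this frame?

By correspondence theory, B is valid on a frame iff R is symmetric.
Symmetric: no — 1 R 2 but not 2 R 1.

No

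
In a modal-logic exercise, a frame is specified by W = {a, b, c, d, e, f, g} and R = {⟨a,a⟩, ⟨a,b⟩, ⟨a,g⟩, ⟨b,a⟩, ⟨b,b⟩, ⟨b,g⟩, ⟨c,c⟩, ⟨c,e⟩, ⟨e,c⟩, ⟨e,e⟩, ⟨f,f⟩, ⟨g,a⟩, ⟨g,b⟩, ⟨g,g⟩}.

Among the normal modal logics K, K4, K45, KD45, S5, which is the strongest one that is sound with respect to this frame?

K45

Transitive (axiom 4): yes — every two-step R-path is closed by a direct edge.
Euclidean (axiom 5): yes — any two successors of a common world are R-related.
Serial (axiom D): no — d has no R-successor.
Reflexive (axiom T): no — d is not related to itself.
So F validates K, K4, K45; KD45 would additionally require R to be serial. The strongest is K45.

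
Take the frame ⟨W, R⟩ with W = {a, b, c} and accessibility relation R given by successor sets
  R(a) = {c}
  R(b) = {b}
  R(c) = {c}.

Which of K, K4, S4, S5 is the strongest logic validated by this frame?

Transitive (axiom 4): yes — every two-step R-path is closed by a direct edge.
Reflexive (axiom T): no — a is not related to itself.
Euclidean (axiom 5): yes — any two successors of a common world are R-related.
So F validates K, K4; S4 would additionally require R to be reflexive. The strongest is K4.

K4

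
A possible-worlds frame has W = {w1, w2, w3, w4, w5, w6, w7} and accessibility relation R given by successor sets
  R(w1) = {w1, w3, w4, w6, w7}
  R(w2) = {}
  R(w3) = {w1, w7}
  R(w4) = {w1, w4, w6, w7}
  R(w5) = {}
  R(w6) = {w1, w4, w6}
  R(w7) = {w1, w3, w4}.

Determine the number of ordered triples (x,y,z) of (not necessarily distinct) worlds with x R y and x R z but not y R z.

Enumerating: (w1,w3,w3), (w1,w3,w4), (w1,w3,w6), (w1,w4,w3), (w1,w6,w3), (w1,w6,w7), (w1,w7,w6), (w1,w7,w7), (w3,w7,w7), (w4,w6,w7), (w4,w7,w6), (w4,w7,w7), (w7,w3,w3), (w7,w3,w4), (w7,w4,w3).

15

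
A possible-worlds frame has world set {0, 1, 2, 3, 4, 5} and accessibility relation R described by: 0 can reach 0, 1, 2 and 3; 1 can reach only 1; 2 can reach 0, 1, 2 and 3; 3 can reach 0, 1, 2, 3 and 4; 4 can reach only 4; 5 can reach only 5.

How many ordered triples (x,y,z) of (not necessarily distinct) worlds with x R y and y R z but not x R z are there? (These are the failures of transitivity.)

2

Enumerating: (0,3,4), (2,3,4).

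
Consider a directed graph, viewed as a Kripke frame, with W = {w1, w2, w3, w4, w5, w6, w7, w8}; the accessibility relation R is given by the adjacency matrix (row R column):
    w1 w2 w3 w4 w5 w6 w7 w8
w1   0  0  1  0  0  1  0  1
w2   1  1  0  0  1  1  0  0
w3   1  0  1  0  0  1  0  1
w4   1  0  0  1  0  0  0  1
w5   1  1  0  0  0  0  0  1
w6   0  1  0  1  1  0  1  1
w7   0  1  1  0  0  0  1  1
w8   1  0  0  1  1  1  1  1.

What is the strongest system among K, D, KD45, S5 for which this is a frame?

D

Serial (axiom D): yes — every world has a successor (e.g. w1 R w3).
Euclidean (axiom 5): no — w1 R w6 and w1 R w3, but not w6 R w3.
Transitive (axiom 4): no — w1 R w6 and w6 R w2, but not w1 R w2.
Reflexive (axiom T): no — w1 is not related to itself.
So F validates K, D; KD45 would additionally require R to be Euclidean and transitive. The strongest is D.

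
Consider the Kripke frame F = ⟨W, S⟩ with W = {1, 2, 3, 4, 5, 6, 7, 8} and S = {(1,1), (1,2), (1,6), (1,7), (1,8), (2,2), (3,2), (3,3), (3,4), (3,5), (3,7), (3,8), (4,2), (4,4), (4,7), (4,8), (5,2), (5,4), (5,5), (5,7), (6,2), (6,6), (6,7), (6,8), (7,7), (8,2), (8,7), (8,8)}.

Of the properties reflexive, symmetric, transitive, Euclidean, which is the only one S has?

reflexive

Reflexive: yes — every world is S-related to itself.
Symmetric: no — 1 S 2 but not 2 S 1.
Transitive: no — 5 S 4 and 4 S 8, but not 5 S 8.
Euclidean: no — 1 S 2 and 1 S 6, but not 2 S 6.
Only reflexive holds.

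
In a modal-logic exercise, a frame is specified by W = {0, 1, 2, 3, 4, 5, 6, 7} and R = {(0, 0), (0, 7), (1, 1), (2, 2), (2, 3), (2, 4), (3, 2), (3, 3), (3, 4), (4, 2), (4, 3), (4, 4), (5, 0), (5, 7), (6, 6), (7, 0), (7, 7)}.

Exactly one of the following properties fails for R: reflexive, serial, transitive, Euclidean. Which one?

Reflexive: no — 5 is not related to itself.
Serial: yes — every world has a successor (e.g. 0 R 0).
Transitive: yes — every two-step R-path is closed by a direct edge.
Euclidean: yes — any two successors of a common world are R-related.
Only reflexive fails.

reflexive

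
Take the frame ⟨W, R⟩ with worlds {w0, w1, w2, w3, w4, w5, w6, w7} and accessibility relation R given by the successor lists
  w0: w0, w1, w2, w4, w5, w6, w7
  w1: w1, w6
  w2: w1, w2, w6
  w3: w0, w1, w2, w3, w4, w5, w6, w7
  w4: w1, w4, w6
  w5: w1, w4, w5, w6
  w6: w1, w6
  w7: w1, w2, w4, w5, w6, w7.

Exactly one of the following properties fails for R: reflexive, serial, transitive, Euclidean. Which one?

Reflexive: yes — every world is R-related to itself.
Serial: yes — every world has a successor (e.g. w0 R w0).
Transitive: yes — every two-step R-path is closed by a direct edge.
Euclidean: no — w0 R w1 and w0 R w2, but not w1 R w2.
Only Euclidean fails.

Euclidean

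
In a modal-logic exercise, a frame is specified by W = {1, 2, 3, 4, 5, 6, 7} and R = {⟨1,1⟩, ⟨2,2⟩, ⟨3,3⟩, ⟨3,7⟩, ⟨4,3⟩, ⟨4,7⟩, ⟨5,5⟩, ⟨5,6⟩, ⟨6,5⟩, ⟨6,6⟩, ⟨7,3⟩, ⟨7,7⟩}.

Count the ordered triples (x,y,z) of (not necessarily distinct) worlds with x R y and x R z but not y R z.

0

R is Euclidean; there are no such tuples.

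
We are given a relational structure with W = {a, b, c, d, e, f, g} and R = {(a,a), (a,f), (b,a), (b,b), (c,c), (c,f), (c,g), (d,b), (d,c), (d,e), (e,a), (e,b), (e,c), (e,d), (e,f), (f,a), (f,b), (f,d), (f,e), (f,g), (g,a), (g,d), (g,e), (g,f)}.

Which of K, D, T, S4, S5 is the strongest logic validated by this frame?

D

Serial (axiom D): yes — every world has a successor (e.g. a R a).
Reflexive (axiom T): no — d is not related to itself.
Transitive (axiom 4): no — a R f and f R b, but not a R b.
Euclidean (axiom 5): no — d R b and d R c, but not b R c.
So F validates K, D; T would additionally require R to be reflexive. The strongest is D.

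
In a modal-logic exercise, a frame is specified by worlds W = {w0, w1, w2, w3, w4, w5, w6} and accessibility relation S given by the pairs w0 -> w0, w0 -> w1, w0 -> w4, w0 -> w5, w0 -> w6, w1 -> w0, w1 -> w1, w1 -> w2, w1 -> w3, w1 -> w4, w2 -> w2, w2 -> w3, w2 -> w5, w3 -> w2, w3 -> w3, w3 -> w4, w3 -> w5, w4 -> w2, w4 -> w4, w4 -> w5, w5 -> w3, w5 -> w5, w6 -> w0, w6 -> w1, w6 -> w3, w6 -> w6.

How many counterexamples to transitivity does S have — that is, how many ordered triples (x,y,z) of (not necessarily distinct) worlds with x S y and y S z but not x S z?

22

Enumerating: (w0,w1,w2), (w0,w1,w3), (w0,w4,w2), (w0,w5,w3), (w0,w6,w3), (w1,w0,w5), (w1,w0,w6), (w1,w2,w5), (w1,w3,w5), (w1,w4,w5), (w2,w3,w4), (w4,w2,w3), … and 10 more.
Total: 22.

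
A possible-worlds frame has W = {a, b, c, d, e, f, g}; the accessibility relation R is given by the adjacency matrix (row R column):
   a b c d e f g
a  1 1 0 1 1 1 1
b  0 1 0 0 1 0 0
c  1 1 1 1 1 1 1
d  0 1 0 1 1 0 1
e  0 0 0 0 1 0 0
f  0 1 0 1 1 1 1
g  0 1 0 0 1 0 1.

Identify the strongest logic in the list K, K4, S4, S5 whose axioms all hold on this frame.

S4

Transitive (axiom 4): yes — every two-step R-path is closed by a direct edge.
Reflexive (axiom T): yes — every world is R-related to itself.
Euclidean (axiom 5): no — a R b and a R d, but not b R d.
So F validates K, K4, S4; S5 would additionally require R to be Euclidean. The strongest is S4.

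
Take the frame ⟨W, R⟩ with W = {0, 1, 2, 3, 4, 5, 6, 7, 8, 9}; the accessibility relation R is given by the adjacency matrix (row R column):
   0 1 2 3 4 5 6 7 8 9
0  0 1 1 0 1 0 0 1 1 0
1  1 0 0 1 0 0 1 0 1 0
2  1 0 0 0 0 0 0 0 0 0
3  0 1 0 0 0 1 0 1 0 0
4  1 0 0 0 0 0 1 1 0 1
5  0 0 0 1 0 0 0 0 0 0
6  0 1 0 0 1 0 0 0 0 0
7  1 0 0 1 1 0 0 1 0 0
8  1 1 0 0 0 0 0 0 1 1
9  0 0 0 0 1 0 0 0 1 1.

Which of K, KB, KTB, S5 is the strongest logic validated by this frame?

Symmetric (axiom B): yes — every pair in R has its reverse in R.
Reflexive (axiom T): no — 0 is not related to itself.
Euclidean (axiom 5): no — 0 R 1 and 0 R 2, but not 1 R 2.
So F validates K, KB; KTB would additionally require R to be reflexive. The strongest is KB.

KB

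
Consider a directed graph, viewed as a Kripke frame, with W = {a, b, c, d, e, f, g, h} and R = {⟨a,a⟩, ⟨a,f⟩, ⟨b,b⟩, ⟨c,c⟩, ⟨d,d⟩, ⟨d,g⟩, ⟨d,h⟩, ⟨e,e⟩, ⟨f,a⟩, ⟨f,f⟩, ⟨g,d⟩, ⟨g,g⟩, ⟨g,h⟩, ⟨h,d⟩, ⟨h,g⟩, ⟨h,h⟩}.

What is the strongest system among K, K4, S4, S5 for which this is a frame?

S5

Transitive (axiom 4): yes — every two-step R-path is closed by a direct edge.
Reflexive (axiom T): yes — every world is R-related to itself.
Euclidean (axiom 5): yes — any two successors of a common world are R-related.
So F validates K, K4, S4, S5. The strongest is S5.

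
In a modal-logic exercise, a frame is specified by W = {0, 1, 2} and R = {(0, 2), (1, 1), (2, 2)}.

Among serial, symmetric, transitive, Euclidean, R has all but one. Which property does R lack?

Serial: yes — every world has a successor (e.g. 0 R 2).
Symmetric: no — 0 R 2 but not 2 R 0.
Transitive: yes — every two-step R-path is closed by a direct edge.
Euclidean: yes — any two successors of a common world are R-related.
Only symmetric fails.

symmetric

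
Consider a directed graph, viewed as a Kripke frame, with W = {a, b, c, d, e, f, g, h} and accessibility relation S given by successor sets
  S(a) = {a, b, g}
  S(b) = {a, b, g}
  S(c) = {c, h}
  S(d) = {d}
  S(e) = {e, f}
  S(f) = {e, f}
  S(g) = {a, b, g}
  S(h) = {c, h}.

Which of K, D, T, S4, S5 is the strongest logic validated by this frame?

S5

Serial (axiom D): yes — every world has a successor (e.g. a S a).
Reflexive (axiom T): yes — every world is S-related to itself.
Transitive (axiom 4): yes — every two-step S-path is closed by a direct edge.
Euclidean (axiom 5): yes — any two successors of a common world are S-related.
So F validates K, D, T, S4, S5. The strongest is S5.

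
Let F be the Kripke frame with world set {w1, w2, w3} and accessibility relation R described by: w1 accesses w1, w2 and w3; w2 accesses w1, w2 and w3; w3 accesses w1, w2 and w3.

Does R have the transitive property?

Yes

Transitive: yes — every two-step R-path is closed by a direct edge.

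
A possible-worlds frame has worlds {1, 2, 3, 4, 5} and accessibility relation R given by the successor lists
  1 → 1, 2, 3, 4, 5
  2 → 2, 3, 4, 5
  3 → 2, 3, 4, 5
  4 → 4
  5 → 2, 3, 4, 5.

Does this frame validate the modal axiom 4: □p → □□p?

Yes

The schema 4 characterises exactly the transitive frames.
Transitive: yes — every two-step R-path is closed by a direct edge.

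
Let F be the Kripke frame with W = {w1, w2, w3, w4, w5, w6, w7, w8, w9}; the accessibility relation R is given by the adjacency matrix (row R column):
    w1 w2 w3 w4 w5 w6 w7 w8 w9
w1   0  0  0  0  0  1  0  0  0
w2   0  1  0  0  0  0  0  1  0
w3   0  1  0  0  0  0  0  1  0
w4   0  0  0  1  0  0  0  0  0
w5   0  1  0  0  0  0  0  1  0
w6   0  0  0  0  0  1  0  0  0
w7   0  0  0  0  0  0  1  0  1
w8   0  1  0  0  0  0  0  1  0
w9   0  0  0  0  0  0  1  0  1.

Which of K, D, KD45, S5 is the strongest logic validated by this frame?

Serial (axiom D): yes — every world has a successor (e.g. w1 R w6).
Euclidean (axiom 5): yes — any two successors of a common world are R-related.
Transitive (axiom 4): yes — every two-step R-path is closed by a direct edge.
Reflexive (axiom T): no — w1 is not related to itself.
So F validates K, D, KD45; S5 would additionally require R to be reflexive. The strongest is KD45.

KD45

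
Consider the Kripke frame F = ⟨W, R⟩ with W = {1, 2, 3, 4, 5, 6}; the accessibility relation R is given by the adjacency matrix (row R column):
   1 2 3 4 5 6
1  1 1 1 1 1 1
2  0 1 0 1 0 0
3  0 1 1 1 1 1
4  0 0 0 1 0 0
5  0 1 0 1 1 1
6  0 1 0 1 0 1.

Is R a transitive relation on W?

Yes

Transitive: yes — every two-step R-path is closed by a direct edge.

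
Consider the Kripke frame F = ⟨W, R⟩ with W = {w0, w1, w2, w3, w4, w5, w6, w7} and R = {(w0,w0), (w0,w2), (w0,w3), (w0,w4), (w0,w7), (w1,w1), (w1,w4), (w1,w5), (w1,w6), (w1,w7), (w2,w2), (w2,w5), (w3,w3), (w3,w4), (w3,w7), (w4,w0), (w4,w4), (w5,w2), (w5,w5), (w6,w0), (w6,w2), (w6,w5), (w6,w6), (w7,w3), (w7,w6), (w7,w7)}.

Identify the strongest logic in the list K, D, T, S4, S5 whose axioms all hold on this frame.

T

Serial (axiom D): yes — every world has a successor (e.g. w0 R w0).
Reflexive (axiom T): yes — every world is R-related to itself.
Transitive (axiom 4): no — w0 R w2 and w2 R w5, but not w0 R w5.
Euclidean (axiom 5): no — w0 R w2 and w0 R w3, but not w2 R w3.
So F validates K, D, T; S4 would additionally require R to be transitive. The strongest is T.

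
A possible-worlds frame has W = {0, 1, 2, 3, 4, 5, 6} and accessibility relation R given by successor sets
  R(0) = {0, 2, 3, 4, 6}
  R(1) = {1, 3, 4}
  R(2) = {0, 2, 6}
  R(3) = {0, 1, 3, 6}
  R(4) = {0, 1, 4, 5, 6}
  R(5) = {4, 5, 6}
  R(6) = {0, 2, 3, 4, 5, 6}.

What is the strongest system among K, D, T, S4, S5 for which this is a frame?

T

Serial (axiom D): yes — every world has a successor (e.g. 0 R 0).
Reflexive (axiom T): yes — every world is R-related to itself.
Transitive (axiom 4): no — 0 R 3 and 3 R 1, but not 0 R 1.
Euclidean (axiom 5): no — 0 R 2 and 0 R 3, but not 2 R 3.
So F validates K, D, T; S4 would additionally require R to be transitive. The strongest is T.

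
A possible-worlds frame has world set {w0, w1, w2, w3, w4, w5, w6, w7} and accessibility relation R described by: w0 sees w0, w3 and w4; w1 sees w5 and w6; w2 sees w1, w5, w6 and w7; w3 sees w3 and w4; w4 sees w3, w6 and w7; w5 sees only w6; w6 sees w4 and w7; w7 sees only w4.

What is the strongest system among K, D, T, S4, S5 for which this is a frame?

Serial (axiom D): yes — every world has a successor (e.g. w0 R w0).
Reflexive (axiom T): no — w1 is not related to itself.
Transitive (axiom 4): no — w0 R w4 and w4 R w6, but not w0 R w6.
Euclidean (axiom 5): no — w1 R w6 and w1 R w5, but not w6 R w5.
So F validates K, D; T would additionally require R to be reflexive. The strongest is D.

D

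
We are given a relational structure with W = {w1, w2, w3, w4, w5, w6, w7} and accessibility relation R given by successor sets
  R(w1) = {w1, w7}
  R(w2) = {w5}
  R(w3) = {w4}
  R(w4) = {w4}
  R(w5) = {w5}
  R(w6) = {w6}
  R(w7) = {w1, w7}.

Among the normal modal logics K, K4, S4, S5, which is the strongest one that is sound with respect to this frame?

Transitive (axiom 4): yes — every two-step R-path is closed by a direct edge.
Reflexive (axiom T): no — w2 is not related to itself.
Euclidean (axiom 5): yes — any two successors of a common world are R-related.
So F validates K, K4; S4 would additionally require R to be reflexive. The strongest is K4.

K4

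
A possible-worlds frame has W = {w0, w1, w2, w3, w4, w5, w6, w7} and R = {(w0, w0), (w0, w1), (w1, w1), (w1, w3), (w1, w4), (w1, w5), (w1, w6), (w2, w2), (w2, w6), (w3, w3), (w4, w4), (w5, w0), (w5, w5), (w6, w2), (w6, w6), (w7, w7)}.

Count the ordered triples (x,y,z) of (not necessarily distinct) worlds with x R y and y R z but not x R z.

Enumerating: (w0,w1,w3), (w0,w1,w4), (w0,w1,w5), (w0,w1,w6), (w1,w5,w0), (w1,w6,w2), (w5,w0,w1).

7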